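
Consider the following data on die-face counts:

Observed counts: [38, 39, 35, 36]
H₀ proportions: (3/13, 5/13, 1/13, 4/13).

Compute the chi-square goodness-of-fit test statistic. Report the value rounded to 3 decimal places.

n = 148; E_i = n·p_i = [34.15, 56.92, 11.38, 45.54]
χ² = (38−34.15)²/34.15 + (39−56.92)²/56.92 + (35−11.38)²/11.38 + (36−45.54)²/45.54 = 57.0604
df = 3

test statistic = 57.060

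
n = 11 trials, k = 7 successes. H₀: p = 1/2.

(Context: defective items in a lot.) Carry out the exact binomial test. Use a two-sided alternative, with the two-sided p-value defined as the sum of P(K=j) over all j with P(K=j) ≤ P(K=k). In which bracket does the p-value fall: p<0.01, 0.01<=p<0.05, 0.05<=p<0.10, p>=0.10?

p-value bracket: p>=0.10

Exact binomial: n=11, k=7, p₀=1/2=0.5000
P(X=j) = C(n,j)·p₀^j·(1−p₀)^(n−j); p = Σ P(X=j) over j with P(X=j) ≤ P(X=7)
p-value (two-sided) = 0.54883
→ bracket: p>=0.10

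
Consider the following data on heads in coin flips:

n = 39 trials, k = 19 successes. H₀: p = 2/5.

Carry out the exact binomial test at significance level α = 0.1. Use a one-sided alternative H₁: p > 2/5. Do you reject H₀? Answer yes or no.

reject H₀: no

Exact binomial: n=39, k=19, p₀=2/5=0.4000
P(X≥19) from Σ C(n,i)·p₀^i·(1−p₀)^(n−i)
p-value (one-sided, H₁ greater) = 0.17133
At α=0.1: p ≥ α → fail to reject H₀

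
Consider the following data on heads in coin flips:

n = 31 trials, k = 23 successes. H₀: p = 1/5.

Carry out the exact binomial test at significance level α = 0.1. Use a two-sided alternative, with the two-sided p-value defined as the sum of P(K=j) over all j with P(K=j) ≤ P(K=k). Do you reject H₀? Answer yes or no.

reject H₀: yes

Exact binomial: n=31, k=23, p₀=1/5=0.2000
P(X=j) = C(n,j)·p₀^j·(1−p₀)^(n−j); p = Σ P(X=j) over j with P(X=j) ≤ P(X=23)
p-value (two-sided) = 0.00000
At α=0.1: p < α → reject H₀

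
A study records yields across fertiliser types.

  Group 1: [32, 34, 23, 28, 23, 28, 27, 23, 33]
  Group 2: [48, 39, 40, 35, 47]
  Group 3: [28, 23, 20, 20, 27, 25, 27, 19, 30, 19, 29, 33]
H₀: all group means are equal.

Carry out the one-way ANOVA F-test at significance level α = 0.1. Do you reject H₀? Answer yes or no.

reject H₀: yes

Group means [27.89, 41.80, 25.00], grand mean 29.231
SSB = Σnᵢ(x̄ᵢ−x̄)² = 1020.926; SSW = ΣΣ(x−x̄ᵢ)² = 523.689
MSB = 1020.926/2 = 510.4632; MSW = 523.689/23 = 22.7691
F = MSB/MSW = 22.4191
df = (2, 23)
p-value (upper-tail) = 0.00000
At α=0.1: p < α → reject H₀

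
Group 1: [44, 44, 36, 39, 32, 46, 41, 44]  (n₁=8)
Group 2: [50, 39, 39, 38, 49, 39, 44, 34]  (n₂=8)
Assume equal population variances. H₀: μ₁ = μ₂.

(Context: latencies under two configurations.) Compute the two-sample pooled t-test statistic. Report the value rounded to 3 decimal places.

test statistic = -0.287

x̄₁=40.750, s₁=4.803, n₁=8
x̄₂=41.500, s₂=5.632, n₂=8
s_p² = [7·4.803² + 7·5.632²]/14 = 27.3929
SE = √(s_p²·(1/8+1/8)) = 2.6169
t = (40.750−41.500)/2.6169 = -0.2866
df = 14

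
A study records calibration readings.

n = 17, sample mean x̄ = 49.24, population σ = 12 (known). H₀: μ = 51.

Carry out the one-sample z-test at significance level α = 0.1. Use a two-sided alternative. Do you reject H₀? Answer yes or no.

SE = σ/√n = 12/√17 = 2.9104
z = (x̄−μ₀)/SE = (49.24−51)/2.9104 = -0.6047
p-value (two-sided) = 0.54536
At α=0.1: p ≥ α → fail to reject H₀

reject H₀: no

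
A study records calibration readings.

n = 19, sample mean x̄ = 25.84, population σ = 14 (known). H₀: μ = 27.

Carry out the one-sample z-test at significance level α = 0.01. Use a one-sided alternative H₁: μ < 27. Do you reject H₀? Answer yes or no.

SE = σ/√n = 14/√19 = 3.2118
z = (x̄−μ₀)/SE = (25.84−27)/3.2118 = -0.3612
p-value (one-sided, H₁ less) = 0.35899
At α=0.01: p ≥ α → fail to reject H₀

reject H₀: no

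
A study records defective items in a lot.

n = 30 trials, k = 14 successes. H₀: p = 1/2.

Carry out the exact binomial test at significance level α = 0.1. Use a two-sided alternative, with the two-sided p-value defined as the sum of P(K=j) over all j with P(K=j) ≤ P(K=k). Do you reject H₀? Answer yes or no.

reject H₀: no

Exact binomial: n=30, k=14, p₀=1/2=0.5000
P(X=j) = C(n,j)·p₀^j·(1−p₀)^(n−j); p = Σ P(X=j) over j with P(X=j) ≤ P(X=14)
p-value (two-sided) = 0.85554
At α=0.1: p ≥ α → fail to reject H₀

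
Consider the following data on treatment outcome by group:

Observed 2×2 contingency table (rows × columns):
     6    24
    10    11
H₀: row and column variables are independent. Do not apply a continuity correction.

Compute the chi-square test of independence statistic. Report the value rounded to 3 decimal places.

test statistic = 4.377

Row totals [30, 21], col totals [16, 35], n=51
χ² = (6−9.41)²/9.41 + (24−20.59)²/20.59 + (10−6.59)²/6.59 + (11−14.41)²/14.41 = 4.3766
df = 1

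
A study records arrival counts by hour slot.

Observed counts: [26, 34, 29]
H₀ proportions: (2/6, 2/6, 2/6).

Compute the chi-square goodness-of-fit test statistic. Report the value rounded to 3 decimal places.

n = 89; E_i = n·p_i = [29.67, 29.67, 29.67]
χ² = (26−29.67)²/29.67 + (34−29.67)²/29.67 + (29−29.67)²/29.67 = 1.1011
df = 2

test statistic = 1.101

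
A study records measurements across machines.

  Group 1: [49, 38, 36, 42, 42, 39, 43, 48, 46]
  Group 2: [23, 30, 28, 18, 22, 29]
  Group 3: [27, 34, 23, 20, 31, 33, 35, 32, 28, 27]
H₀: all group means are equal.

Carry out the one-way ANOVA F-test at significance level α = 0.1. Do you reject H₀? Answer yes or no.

reject H₀: yes

Group means [42.56, 25.00, 29.00], grand mean 32.920
SSB = Σnᵢ(x̄ᵢ−x̄)² = 1365.618; SSW = ΣΣ(x−x̄ᵢ)² = 488.222
MSB = 1365.618/2 = 682.8089; MSW = 488.222/22 = 22.1919
F = MSB/MSW = 30.7684
df = (2, 22)
p-value (upper-tail) = 0.00000
At α=0.1: p < α → reject H₀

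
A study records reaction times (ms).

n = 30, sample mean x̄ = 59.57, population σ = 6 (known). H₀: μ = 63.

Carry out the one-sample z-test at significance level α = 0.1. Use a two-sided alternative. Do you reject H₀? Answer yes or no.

SE = σ/√n = 6/√30 = 1.0954
z = (x̄−μ₀)/SE = (59.57−63)/1.0954 = -3.1311
p-value (two-sided) = 0.00174
At α=0.1: p < α → reject H₀

reject H₀: yes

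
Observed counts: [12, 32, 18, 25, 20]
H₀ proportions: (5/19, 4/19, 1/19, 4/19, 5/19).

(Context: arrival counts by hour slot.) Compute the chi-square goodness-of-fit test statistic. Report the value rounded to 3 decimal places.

n = 107; E_i = n·p_i = [28.16, 22.53, 5.63, 22.53, 28.16]
χ² = (12−28.16)²/28.16 + (32−22.53)²/22.53 + (18−5.63)²/5.63 + (25−22.53)²/22.53 + (20−28.16)²/28.16 = 43.0556
df = 4

test statistic = 43.056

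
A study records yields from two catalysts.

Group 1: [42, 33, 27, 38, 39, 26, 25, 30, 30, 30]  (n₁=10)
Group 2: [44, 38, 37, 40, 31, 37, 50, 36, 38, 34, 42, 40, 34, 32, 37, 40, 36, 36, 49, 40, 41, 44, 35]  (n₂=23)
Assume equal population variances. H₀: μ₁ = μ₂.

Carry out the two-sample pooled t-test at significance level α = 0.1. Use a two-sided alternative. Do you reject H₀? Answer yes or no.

reject H₀: yes

x̄₁=32.000, s₁=5.850, n₁=10
x̄₂=38.739, s₂=4.798, n₂=23
s_p² = [9·5.850² + 22·4.798²]/31 = 26.2721
SE = √(s_p²·(1/10+1/23)) = 1.9415
t = (32.000−38.739)/1.9415 = -3.4711
df = 31
p-value (two-sided) = 0.00155
At α=0.1: p < α → reject H₀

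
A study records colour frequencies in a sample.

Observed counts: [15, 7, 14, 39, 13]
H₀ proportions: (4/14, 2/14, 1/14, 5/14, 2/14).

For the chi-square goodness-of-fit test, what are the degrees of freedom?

df = k − 1 = 5 − 1 = 4

degrees of freedom = 4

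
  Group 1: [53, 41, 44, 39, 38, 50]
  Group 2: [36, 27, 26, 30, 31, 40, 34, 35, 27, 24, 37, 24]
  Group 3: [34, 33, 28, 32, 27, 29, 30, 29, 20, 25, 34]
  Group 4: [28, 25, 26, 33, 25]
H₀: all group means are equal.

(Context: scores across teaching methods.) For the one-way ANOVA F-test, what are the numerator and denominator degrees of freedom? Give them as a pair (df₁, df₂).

degrees of freedom = [3, 30]

k = 4 groups, N = 34 total
df = (k−1, N−k) = (4−1, 34−4) = (3, 30)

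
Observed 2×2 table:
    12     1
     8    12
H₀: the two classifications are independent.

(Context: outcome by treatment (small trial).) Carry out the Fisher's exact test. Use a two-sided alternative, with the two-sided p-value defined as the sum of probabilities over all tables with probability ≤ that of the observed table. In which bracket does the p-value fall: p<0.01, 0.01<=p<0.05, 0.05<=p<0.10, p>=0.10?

p-value bracket: p<0.01

Margins: r₁=13, r₂=20, c₁=20, c₂=13, n=33
p_obs = C(13,12)·C(20,8)/C(33,20); sum pmf over tables with pmf ≤ p_obs
p-value (two-sided) = 0.00359
→ bracket: p<0.01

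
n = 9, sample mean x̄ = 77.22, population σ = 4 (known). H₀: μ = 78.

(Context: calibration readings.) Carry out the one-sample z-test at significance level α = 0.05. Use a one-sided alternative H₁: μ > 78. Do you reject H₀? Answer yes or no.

SE = σ/√n = 4/√9 = 1.3333
z = (x̄−μ₀)/SE = (77.22−78)/1.3333 = -0.5850
p-value (one-sided, H₁ greater) = 0.72073
At α=0.05: p ≥ α → fail to reject H₀

reject H₀: no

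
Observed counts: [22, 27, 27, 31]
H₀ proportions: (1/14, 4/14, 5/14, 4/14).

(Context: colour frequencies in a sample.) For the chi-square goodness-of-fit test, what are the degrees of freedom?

df = k − 1 = 4 − 1 = 3

degrees of freedom = 3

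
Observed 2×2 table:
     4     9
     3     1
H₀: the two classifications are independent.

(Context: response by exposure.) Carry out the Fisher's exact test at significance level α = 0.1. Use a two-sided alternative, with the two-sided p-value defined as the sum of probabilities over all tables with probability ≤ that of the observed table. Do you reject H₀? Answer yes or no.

Margins: r₁=13, r₂=4, c₁=7, c₂=10, n=17
p_obs = C(13,4)·C(4,3)/C(17,7); sum pmf over tables with pmf ≤ p_obs
p-value (two-sided) = 0.25000
At α=0.1: p ≥ α → fail to reject H₀

reject H₀: no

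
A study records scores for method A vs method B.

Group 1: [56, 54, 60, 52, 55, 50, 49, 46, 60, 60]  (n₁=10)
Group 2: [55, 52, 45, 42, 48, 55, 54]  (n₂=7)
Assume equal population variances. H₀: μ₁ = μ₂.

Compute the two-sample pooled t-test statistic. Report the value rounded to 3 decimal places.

test statistic = 1.626

x̄₁=54.200, s₁=4.962, n₁=10
x̄₂=50.143, s₂=5.210, n₂=7
s_p² = [9·4.962² + 6·5.210²]/15 = 25.6305
SE = √(s_p²·(1/10+1/7)) = 2.4949
t = (54.200−50.143)/2.4949 = 1.6262
df = 15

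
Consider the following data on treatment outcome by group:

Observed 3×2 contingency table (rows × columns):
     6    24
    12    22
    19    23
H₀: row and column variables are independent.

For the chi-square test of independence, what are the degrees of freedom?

df = (r−1)(c−1) = (3−1)·(2−1) = 2

degrees of freedom = 2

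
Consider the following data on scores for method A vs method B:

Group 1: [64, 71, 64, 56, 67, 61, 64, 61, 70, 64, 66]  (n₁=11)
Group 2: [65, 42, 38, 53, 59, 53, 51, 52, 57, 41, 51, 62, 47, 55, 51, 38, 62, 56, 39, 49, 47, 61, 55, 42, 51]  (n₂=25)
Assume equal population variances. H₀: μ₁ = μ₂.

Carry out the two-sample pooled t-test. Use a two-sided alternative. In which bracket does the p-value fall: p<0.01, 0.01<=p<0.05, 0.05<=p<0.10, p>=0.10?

x̄₁=64.364, s₁=4.225, n₁=11
x̄₂=51.080, s₂=7.863, n₂=25
s_p² = [10·4.225² + 24·7.863²]/34 = 48.8937
SE = √(s_p²·(1/11+1/25)) = 2.5299
t = (64.364−51.080)/2.5299 = 5.2506
df = 34
p-value (two-sided) = 0.00001
→ bracket: p<0.01

p-value bracket: p<0.01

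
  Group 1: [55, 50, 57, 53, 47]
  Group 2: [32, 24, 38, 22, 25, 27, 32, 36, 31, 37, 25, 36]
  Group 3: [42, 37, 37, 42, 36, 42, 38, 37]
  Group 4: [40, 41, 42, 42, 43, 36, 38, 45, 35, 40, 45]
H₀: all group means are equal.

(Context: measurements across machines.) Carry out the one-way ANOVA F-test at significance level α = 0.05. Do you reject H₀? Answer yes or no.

Group means [52.40, 30.42, 38.88, 40.64], grand mean 38.472
SSB = Σnᵢ(x̄ᵢ−x̄)² = 1801.435; SSW = ΣΣ(x−x̄ᵢ)² = 571.537
MSB = 1801.435/3 = 600.4784; MSW = 571.537/32 = 17.8605
F = MSB/MSW = 33.6204
df = (3, 32)
p-value (upper-tail) = 0.00000
At α=0.05: p < α → reject H₀

reject H₀: yes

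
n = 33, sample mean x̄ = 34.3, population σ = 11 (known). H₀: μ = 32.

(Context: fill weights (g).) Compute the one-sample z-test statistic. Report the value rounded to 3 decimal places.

test statistic = 1.201

SE = σ/√n = 11/√33 = 1.9149
z = (x̄−μ₀)/SE = (34.3−32)/1.9149 = 1.2011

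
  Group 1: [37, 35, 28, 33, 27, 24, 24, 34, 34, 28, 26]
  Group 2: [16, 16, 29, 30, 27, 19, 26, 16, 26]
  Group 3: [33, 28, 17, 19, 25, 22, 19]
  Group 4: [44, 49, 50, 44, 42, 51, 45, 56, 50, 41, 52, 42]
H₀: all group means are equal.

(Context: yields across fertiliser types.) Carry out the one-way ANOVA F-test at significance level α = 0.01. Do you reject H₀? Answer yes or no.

Group means [30.00, 22.78, 23.29, 47.17], grand mean 32.410
SSB = Σnᵢ(x̄ᵢ−x̄)² = 4094.785; SSW = ΣΣ(x−x̄ᵢ)² = 950.651
MSB = 4094.785/3 = 1364.9284; MSW = 950.651/35 = 27.1615
F = MSB/MSW = 50.2524
df = (3, 35)
p-value (upper-tail) = 0.00000
At α=0.01: p < α → reject H₀

reject H₀: yes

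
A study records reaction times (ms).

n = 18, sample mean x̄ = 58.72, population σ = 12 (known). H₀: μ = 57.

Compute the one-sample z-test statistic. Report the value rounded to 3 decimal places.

SE = σ/√n = 12/√18 = 2.8284
z = (x̄−μ₀)/SE = (58.72−57)/2.8284 = 0.6081

test statistic = 0.608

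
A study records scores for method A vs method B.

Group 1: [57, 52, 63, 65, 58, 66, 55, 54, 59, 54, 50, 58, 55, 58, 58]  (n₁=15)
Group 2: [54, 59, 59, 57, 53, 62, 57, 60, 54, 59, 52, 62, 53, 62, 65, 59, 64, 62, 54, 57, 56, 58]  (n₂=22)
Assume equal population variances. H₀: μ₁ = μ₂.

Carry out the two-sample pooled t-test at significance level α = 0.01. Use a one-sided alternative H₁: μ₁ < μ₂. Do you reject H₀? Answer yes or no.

reject H₀: no

x̄₁=57.467, s₁=4.518, n₁=15
x̄₂=58.091, s₂=3.766, n₂=22
s_p² = [14·4.518² + 21·3.766²]/35 = 16.6729
SE = √(s_p²·(1/15+1/22)) = 1.3673
t = (57.467−58.091)/1.3673 = -0.4566
df = 35
p-value (one-sided, H₁ less) = 0.32540
At α=0.01: p ≥ α → fail to reject H₀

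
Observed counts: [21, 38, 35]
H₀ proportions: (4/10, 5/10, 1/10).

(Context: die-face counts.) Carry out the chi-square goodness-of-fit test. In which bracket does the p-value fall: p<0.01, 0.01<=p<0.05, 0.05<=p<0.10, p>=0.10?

p-value bracket: p<0.01

n = 94; E_i = n·p_i = [37.60, 47.00, 9.40]
χ² = (21−37.60)²/37.60 + (38−47.00)²/47.00 + (35−9.40)²/9.40 = 78.7713
df = 2
p-value (upper-tail) = 0.00000
→ bracket: p<0.01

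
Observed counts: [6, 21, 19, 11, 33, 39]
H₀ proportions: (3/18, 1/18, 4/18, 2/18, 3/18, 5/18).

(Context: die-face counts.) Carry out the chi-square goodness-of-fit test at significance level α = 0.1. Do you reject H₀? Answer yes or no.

n = 129; E_i = n·p_i = [21.50, 7.17, 28.67, 14.33, 21.50, 35.83]
χ² = (6−21.50)²/21.50 + (21−7.17)²/7.17 + (19−28.67)²/28.67 + (11−14.33)²/14.33 + (33−21.50)²/21.50 + (39−35.83)²/35.83 = 48.3419
df = 5
p-value (upper-tail) = 0.00000
At α=0.1: p < α → reject H₀

reject H₀: yes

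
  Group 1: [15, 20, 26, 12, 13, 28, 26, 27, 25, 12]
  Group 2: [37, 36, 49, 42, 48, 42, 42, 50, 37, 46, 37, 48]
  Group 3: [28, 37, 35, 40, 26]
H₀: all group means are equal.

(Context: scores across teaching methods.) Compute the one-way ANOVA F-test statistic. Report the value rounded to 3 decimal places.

test statistic = 38.461

Group means [20.40, 42.83, 33.20], grand mean 32.741
SSB = Σnᵢ(x̄ᵢ−x̄)² = 2746.319; SSW = ΣΣ(x−x̄ᵢ)² = 856.867
MSB = 2746.319/2 = 1373.1593; MSW = 856.867/24 = 35.7028
F = MSB/MSW = 38.4609
df = (2, 24)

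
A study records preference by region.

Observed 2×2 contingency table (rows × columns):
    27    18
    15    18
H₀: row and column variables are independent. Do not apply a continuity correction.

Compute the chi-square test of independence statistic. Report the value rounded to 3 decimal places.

test statistic = 1.621

Row totals [45, 33], col totals [42, 36], n=78
χ² = (27−24.23)²/24.23 + (18−20.77)²/20.77 + (15−17.77)²/17.77 + (18−15.23)²/15.23 = 1.6208
df = 1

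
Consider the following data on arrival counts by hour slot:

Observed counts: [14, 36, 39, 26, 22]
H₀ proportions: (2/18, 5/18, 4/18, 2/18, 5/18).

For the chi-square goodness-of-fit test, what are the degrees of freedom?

df = k − 1 = 5 − 1 = 4

degrees of freedom = 4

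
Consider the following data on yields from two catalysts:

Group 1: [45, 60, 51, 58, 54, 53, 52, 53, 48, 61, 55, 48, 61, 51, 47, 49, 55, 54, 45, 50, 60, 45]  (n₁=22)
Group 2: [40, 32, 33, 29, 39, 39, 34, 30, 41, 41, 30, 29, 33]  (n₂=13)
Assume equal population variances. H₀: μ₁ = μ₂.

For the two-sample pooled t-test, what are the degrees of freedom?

degrees of freedom = 33

df = n₁ + n₂ − 2 = 22 + 13 − 2 = 33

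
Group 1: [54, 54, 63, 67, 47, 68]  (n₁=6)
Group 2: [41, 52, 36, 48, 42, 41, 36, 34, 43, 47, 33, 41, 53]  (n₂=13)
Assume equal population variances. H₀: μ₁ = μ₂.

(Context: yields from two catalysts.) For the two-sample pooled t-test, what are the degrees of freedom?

degrees of freedom = 17

df = n₁ + n₂ − 2 = 6 + 13 − 2 = 17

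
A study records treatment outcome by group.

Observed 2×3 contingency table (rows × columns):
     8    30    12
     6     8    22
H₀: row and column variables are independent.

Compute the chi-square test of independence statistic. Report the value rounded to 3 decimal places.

test statistic = 14.057

Row totals [50, 36], col totals [14, 38, 34], n=86
χ² = (8−8.14)²/8.14 + (30−22.09)²/22.09 + (12−19.77)²/19.77 + (6−5.86)²/5.86 + (8−15.91)²/15.91 + (22−14.23)²/14.23 = 14.0572
df = 2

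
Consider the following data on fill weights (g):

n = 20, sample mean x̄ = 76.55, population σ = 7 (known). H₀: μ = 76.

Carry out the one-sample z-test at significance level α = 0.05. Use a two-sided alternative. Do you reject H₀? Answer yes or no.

SE = σ/√n = 7/√20 = 1.5652
z = (x̄−μ₀)/SE = (76.55−76)/1.5652 = 0.3514
p-value (two-sided) = 0.72530
At α=0.05: p ≥ α → fail to reject H₀

reject H₀: no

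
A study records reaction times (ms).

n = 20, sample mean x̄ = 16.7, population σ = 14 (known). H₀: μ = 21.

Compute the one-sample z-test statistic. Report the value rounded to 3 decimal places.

test statistic = -1.374

SE = σ/√n = 14/√20 = 3.1305
z = (x̄−μ₀)/SE = (16.7−21)/3.1305 = -1.3736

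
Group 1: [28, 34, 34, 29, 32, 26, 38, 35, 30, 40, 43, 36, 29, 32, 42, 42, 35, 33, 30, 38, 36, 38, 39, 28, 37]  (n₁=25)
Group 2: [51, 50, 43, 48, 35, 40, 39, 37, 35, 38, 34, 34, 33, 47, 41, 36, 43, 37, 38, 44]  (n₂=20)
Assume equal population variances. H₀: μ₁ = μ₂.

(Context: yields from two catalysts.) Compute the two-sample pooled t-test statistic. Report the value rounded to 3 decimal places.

x̄₁=34.560, s₁=4.814, n₁=25
x̄₂=40.150, s₂=5.537, n₂=20
s_p² = [24·4.814² + 19·5.537²]/43 = 26.4816
SE = √(s_p²·(1/25+1/20)) = 1.5438
t = (34.560−40.150)/1.5438 = -3.6209
df = 43

test statistic = -3.621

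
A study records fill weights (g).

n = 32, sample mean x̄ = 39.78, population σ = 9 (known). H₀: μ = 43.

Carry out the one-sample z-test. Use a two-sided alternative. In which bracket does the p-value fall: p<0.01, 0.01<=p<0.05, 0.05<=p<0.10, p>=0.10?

p-value bracket: 0.01<=p<0.05

SE = σ/√n = 9/√32 = 1.5910
z = (x̄−μ₀)/SE = (39.78−43)/1.5910 = -2.0239
p-value (two-sided) = 0.04298
→ bracket: 0.01<=p<0.05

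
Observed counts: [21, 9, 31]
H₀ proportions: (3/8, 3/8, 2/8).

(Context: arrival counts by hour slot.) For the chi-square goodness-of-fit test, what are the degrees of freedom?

df = k − 1 = 3 − 1 = 2

degrees of freedom = 2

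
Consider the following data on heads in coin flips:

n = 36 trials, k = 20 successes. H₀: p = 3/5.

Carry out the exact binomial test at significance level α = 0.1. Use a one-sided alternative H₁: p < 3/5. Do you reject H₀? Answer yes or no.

reject H₀: no

Exact binomial: n=36, k=20, p₀=3/5=0.6000
P(X≤20) from Σ C(n,i)·p₀^i·(1−p₀)^(n−i)
p-value (one-sided, H₁ less) = 0.35074
At α=0.1: p ≥ α → fail to reject H₀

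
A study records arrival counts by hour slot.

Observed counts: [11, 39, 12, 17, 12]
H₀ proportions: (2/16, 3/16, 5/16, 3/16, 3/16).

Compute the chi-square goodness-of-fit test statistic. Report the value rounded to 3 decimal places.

n = 91; E_i = n·p_i = [11.38, 17.06, 28.44, 17.06, 17.06]
χ² = (11−11.38)²/11.38 + (39−17.06)²/17.06 + (12−28.44)²/28.44 + (17−17.06)²/17.06 + (12−17.06)²/17.06 = 39.2212
df = 4

test statistic = 39.221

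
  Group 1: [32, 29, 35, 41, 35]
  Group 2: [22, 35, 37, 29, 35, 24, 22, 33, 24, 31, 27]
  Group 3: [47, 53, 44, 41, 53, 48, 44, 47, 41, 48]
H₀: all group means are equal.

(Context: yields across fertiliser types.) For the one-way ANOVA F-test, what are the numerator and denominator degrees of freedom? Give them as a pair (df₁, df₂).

degrees of freedom = [2, 23]

k = 3 groups, N = 26 total
df = (k−1, N−k) = (3−1, 26−3) = (2, 23)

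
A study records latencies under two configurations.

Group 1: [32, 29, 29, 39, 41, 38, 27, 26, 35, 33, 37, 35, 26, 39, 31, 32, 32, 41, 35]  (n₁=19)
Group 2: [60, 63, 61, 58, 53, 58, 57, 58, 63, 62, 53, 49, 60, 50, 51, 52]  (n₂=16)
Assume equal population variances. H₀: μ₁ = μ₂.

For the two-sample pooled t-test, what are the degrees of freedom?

df = n₁ + n₂ − 2 = 19 + 16 − 2 = 33

degrees of freedom = 33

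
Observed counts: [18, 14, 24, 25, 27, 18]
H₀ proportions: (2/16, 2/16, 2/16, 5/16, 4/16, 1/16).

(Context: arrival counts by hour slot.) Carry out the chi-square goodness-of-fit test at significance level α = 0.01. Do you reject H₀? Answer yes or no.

n = 126; E_i = n·p_i = [15.75, 15.75, 15.75, 39.38, 31.50, 7.88]
χ² = (18−15.75)²/15.75 + (14−15.75)²/15.75 + (24−15.75)²/15.75 + (25−39.38)²/39.38 + (27−31.50)²/31.50 + (18−7.88)²/7.88 = 23.7460
df = 5
p-value (upper-tail) = 0.00024
At α=0.01: p < α → reject H₀

reject H₀: yes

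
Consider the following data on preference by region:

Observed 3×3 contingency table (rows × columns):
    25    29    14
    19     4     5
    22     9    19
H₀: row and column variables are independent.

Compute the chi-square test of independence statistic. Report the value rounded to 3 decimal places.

Row totals [68, 28, 50], col totals [66, 42, 38], n=146
χ² = (25−30.74)²/30.74 + (29−19.56)²/19.56 + (14−17.70)²/17.70 + (19−12.66)²/12.66 + (4−8.05)²/8.05 + (5−7.29)²/7.29 + (22−22.60)²/22.60 + (9−14.38)²/14.38 + (19−13.01)²/13.01 = 17.1208
df = 4

test statistic = 17.121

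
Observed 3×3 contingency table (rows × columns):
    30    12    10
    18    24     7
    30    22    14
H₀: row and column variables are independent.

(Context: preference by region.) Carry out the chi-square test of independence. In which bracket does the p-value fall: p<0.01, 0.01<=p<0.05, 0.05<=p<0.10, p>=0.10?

Row totals [52, 49, 66], col totals [78, 58, 31], n=167
χ² = (30−24.29)²/24.29 + (12−18.06)²/18.06 + (10−9.65)²/9.65 + (18−22.89)²/22.89 + (24−17.02)²/17.02 + (7−9.10)²/9.10 + (30−30.83)²/30.83 + (22−22.92)²/22.92 + (14−12.25)²/12.25 = 8.0890
df = 4
p-value (upper-tail) = 0.08837
→ bracket: 0.05<=p<0.10

p-value bracket: 0.05<=p<0.10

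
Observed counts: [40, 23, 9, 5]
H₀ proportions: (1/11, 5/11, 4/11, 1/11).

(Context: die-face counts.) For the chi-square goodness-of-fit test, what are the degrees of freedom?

df = k − 1 = 4 − 1 = 3

degrees of freedom = 3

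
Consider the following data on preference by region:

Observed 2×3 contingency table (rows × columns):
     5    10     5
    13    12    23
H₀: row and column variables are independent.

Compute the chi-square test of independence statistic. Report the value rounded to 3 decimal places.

Row totals [20, 48], col totals [18, 22, 28], n=68
χ² = (5−5.29)²/5.29 + (10−6.47)²/6.47 + (5−8.24)²/8.24 + (13−12.71)²/12.71 + (12−15.53)²/15.53 + (23−19.76)²/19.76 = 4.5510
df = 2

test statistic = 4.551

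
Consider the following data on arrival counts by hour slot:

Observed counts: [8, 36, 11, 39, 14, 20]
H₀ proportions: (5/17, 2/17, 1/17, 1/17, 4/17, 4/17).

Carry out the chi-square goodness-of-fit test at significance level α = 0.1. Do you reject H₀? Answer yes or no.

n = 128; E_i = n·p_i = [37.65, 15.06, 7.53, 7.53, 30.12, 30.12]
χ² = (8−37.65)²/37.65 + (36−15.06)²/15.06 + (11−7.53)²/7.53 + (39−7.53)²/7.53 + (14−30.12)²/30.12 + (20−30.12)²/30.12 = 197.6297
df = 5
p-value (upper-tail) = 0.00000
At α=0.1: p < α → reject H₀

reject H₀: yes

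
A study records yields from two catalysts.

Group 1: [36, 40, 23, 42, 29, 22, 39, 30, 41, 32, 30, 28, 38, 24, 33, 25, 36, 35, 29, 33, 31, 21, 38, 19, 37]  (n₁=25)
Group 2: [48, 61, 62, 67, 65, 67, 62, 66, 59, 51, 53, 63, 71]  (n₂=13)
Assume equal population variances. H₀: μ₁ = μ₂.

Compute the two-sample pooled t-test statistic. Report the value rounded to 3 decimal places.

test statistic = -12.893

x̄₁=31.640, s₁=6.639, n₁=25
x̄₂=61.154, s₂=6.805, n₂=13
s_p² = [24·6.639² + 12·6.805²]/36 = 44.8181
SE = √(s_p²·(1/25+1/13)) = 2.2892
t = (31.640−61.154)/2.2892 = -12.8928
df = 36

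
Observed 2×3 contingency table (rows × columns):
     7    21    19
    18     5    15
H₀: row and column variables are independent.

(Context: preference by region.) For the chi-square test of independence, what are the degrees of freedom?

degrees of freedom = 2

df = (r−1)(c−1) = (2−1)·(3−1) = 2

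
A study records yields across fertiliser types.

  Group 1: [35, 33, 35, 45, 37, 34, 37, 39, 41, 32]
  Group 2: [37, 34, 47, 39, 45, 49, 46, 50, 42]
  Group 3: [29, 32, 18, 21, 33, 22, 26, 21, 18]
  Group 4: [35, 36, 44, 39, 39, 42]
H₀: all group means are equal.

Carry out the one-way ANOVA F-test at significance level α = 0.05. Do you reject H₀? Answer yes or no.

reject H₀: yes

Group means [36.80, 43.22, 24.44, 39.17], grand mean 35.647
SSB = Σnᵢ(x̄ᵢ−x̄)² = 1733.554; SSW = ΣΣ(x−x̄ᵢ)² = 714.211
MSB = 1733.554/3 = 577.8512; MSW = 714.211/30 = 23.8070
F = MSB/MSW = 24.2723
df = (3, 30)
p-value (upper-tail) = 0.00000
At α=0.05: p < α → reject H₀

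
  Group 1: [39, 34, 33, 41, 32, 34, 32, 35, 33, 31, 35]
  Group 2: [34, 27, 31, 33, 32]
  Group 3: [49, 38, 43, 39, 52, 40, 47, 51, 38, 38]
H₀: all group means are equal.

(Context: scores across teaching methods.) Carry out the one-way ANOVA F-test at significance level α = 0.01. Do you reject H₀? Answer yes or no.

Group means [34.45, 31.40, 43.50], grand mean 37.346
SSB = Σnᵢ(x̄ᵢ−x̄)² = 647.457; SSW = ΣΣ(x−x̄ᵢ)² = 416.427
MSB = 647.457/2 = 323.7287; MSW = 416.427/23 = 18.1055
F = MSB/MSW = 17.8801
df = (2, 23)
p-value (upper-tail) = 0.00002
At α=0.01: p < α → reject H₀

reject H₀: yes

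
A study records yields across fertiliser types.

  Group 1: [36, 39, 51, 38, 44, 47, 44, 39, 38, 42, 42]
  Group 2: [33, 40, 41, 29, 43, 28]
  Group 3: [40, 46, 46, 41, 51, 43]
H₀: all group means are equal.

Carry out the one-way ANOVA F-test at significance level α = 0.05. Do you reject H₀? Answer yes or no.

reject H₀: yes

Group means [41.82, 35.67, 44.50], grand mean 40.913
SSB = Σnᵢ(x̄ᵢ−x̄)² = 251.356; SSW = ΣΣ(x−x̄ᵢ)² = 492.470
MSB = 251.356/2 = 125.6782; MSW = 492.470/20 = 24.6235
F = MSB/MSW = 5.1040
df = (2, 20)
p-value (upper-tail) = 0.01618
At α=0.05: p < α → reject H₀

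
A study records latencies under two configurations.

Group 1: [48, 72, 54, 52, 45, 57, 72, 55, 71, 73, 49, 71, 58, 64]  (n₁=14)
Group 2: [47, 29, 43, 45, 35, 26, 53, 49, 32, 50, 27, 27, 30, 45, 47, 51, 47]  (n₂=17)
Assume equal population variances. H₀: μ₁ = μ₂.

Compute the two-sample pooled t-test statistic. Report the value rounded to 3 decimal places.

x̄₁=60.071, s₁=10.164, n₁=14
x̄₂=40.176, s₂=9.748, n₂=17
s_p² = [13·10.164² + 16·9.748²]/29 = 98.7379
SE = √(s_p²·(1/14+1/17)) = 3.5862
t = (60.071−40.176)/3.5862 = 5.5476
df = 29

test statistic = 5.548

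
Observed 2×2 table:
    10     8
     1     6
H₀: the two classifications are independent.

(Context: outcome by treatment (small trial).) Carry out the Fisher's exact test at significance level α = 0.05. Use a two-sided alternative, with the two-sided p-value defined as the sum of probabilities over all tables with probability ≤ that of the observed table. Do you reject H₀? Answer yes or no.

reject H₀: no

Margins: r₁=18, r₂=7, c₁=11, c₂=14, n=25
p_obs = C(18,10)·C(7,1)/C(25,11); sum pmf over tables with pmf ≤ p_obs
p-value (two-sided) = 0.09000
At α=0.05: p ≥ α → fail to reject H₀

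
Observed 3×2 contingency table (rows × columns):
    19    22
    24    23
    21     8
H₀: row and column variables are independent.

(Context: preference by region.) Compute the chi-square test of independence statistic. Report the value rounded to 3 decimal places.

Row totals [41, 47, 29], col totals [64, 53], n=117
χ² = (19−22.43)²/22.43 + (22−18.57)²/18.57 + (24−25.71)²/25.71 + (23−21.29)²/21.29 + (21−15.86)²/15.86 + (8−13.14)²/13.14 = 5.0791
df = 2

test statistic = 5.079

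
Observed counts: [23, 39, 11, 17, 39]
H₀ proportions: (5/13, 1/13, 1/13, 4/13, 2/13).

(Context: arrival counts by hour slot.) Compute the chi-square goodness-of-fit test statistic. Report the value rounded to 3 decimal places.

n = 129; E_i = n·p_i = [49.62, 9.92, 9.92, 39.69, 19.85]
χ² = (23−49.62)²/49.62 + (39−9.92)²/9.92 + (11−9.92)²/9.92 + (17−39.69)²/39.69 + (39−19.85)²/19.85 = 131.0554
df = 4

test statistic = 131.055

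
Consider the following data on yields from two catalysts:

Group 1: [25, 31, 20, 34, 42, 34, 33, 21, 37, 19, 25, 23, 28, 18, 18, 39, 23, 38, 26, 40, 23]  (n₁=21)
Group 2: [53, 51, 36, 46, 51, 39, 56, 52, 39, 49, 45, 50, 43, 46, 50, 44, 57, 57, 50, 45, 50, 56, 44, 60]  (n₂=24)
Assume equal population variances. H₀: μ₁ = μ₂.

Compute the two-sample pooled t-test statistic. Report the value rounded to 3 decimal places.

x̄₁=28.429, s₁=7.859, n₁=21
x̄₂=48.708, s₂=6.210, n₂=24
s_p² = [20·7.859² + 23·6.210²]/43 = 49.3512
SE = √(s_p²·(1/21+1/24)) = 2.0991
t = (28.429−48.708)/2.0991 = -9.6610
df = 43

test statistic = -9.661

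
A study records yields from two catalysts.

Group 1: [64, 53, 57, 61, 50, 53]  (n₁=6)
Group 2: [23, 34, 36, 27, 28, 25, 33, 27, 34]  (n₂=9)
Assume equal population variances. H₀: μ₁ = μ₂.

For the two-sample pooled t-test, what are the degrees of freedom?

degrees of freedom = 13

df = n₁ + n₂ − 2 = 6 + 9 − 2 = 13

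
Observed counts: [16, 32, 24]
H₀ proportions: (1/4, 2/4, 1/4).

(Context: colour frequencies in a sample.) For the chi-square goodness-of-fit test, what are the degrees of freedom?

degrees of freedom = 2

df = k − 1 = 3 − 1 = 2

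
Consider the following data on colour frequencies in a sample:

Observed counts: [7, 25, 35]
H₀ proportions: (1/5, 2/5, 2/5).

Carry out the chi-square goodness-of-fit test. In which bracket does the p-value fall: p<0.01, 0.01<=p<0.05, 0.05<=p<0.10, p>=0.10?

p-value bracket: 0.05<=p<0.10

n = 67; E_i = n·p_i = [13.40, 26.80, 26.80]
χ² = (7−13.40)²/13.40 + (25−26.80)²/26.80 + (35−26.80)²/26.80 = 5.6866
df = 2
p-value (upper-tail) = 0.05823
→ bracket: 0.05<=p<0.10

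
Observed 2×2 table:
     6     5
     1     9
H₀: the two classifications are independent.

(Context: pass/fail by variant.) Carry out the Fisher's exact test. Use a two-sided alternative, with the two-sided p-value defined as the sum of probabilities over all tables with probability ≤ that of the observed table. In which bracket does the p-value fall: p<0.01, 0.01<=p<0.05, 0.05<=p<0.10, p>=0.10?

Margins: r₁=11, r₂=10, c₁=7, c₂=14, n=21
p_obs = C(11,6)·C(10,1)/C(21,7); sum pmf over tables with pmf ≤ p_obs
p-value (two-sided) = 0.06347
→ bracket: 0.05<=p<0.10

p-value bracket: 0.05<=p<0.10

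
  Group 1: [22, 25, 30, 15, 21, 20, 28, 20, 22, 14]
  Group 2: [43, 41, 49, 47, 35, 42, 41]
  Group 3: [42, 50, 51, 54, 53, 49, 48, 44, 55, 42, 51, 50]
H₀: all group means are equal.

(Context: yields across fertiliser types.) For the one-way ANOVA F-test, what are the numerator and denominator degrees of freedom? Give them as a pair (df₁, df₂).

k = 3 groups, N = 29 total
df = (k−1, N−k) = (3−1, 29−3) = (2, 26)

degrees of freedom = [2, 26]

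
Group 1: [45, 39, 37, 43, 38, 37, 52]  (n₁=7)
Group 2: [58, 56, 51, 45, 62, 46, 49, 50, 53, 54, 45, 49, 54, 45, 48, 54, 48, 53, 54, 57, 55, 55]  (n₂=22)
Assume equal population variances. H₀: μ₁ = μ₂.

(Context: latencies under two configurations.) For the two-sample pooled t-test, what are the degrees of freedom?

degrees of freedom = 27

df = n₁ + n₂ − 2 = 7 + 22 − 2 = 27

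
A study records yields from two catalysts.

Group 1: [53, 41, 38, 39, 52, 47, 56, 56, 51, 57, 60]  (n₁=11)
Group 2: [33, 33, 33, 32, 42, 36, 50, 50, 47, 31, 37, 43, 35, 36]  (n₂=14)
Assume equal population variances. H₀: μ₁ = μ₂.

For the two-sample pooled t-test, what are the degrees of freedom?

degrees of freedom = 23

df = n₁ + n₂ − 2 = 11 + 14 − 2 = 23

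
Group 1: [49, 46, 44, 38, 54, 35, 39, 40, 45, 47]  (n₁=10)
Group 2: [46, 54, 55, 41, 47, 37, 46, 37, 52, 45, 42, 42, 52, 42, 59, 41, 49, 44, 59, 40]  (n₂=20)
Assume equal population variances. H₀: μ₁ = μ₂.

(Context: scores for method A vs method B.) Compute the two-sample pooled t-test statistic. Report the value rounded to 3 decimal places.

x̄₁=43.700, s₁=5.736, n₁=10
x̄₂=46.500, s₂=6.732, n₂=20
s_p² = [9·5.736² + 19·6.732²]/28 = 41.3250
SE = √(s_p²·(1/10+1/20)) = 2.4897
t = (43.700−46.500)/2.4897 = -1.1246
df = 28

test statistic = -1.125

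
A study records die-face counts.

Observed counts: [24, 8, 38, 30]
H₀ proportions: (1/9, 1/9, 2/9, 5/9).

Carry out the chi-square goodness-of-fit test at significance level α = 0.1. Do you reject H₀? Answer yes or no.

n = 100; E_i = n·p_i = [11.11, 11.11, 22.22, 55.56]
χ² = (24−11.11)²/11.11 + (8−11.11)²/11.11 + (38−22.22)²/22.22 + (30−55.56)²/55.56 = 38.7800
df = 3
p-value (upper-tail) = 0.00000
At α=0.1: p < α → reject H₀

reject H₀: yes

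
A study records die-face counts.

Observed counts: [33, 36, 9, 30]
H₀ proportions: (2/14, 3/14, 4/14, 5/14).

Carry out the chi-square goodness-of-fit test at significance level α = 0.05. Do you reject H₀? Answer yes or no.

n = 108; E_i = n·p_i = [15.43, 23.14, 30.86, 38.57]
χ² = (33−15.43)²/15.43 + (36−23.14)²/23.14 + (9−30.86)²/30.86 + (30−38.57)²/38.57 = 44.5417
df = 3
p-value (upper-tail) = 0.00000
At α=0.05: p < α → reject H₀

reject H₀: yes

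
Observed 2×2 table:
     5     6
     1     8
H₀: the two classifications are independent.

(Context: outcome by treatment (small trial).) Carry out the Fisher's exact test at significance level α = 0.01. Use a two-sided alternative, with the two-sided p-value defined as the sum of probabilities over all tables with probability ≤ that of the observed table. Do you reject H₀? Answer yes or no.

Margins: r₁=11, r₂=9, c₁=6, c₂=14, n=20
p_obs = C(11,5)·C(9,1)/C(20,6); sum pmf over tables with pmf ≤ p_obs
p-value (two-sided) = 0.15712
At α=0.01: p ≥ α → fail to reject H₀

reject H₀: no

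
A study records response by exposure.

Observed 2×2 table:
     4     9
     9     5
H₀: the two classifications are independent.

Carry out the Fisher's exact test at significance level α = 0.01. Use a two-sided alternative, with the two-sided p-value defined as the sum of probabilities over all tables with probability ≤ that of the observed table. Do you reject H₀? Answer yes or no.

Margins: r₁=13, r₂=14, c₁=13, c₂=14, n=27
p_obs = C(13,4)·C(14,9)/C(27,13); sum pmf over tables with pmf ≤ p_obs
p-value (two-sided) = 0.12835
At α=0.01: p ≥ α → fail to reject H₀

reject H₀: no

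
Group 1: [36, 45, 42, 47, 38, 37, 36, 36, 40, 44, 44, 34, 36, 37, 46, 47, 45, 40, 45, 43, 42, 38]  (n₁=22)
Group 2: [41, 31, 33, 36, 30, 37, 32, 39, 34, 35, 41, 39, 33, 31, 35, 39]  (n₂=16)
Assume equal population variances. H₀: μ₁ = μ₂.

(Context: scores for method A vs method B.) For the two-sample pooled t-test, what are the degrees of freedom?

df = n₁ + n₂ − 2 = 22 + 16 − 2 = 36

degrees of freedom = 36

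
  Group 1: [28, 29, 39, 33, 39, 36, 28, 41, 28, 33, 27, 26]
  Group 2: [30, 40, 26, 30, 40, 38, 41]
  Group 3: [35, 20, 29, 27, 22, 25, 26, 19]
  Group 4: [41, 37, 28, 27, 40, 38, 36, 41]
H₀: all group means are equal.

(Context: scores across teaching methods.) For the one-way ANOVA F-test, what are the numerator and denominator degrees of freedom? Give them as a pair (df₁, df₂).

k = 4 groups, N = 35 total
df = (k−1, N−k) = (4−1, 35−4) = (3, 31)

degrees of freedom = [3, 31]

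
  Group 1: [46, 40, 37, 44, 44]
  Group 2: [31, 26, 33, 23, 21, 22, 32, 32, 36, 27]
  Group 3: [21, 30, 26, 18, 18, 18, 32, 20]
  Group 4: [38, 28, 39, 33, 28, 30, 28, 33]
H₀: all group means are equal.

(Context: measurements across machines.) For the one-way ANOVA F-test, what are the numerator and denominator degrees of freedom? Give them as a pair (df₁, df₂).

degrees of freedom = [3, 27]

k = 4 groups, N = 31 total
df = (k−1, N−k) = (4−1, 31−4) = (3, 27)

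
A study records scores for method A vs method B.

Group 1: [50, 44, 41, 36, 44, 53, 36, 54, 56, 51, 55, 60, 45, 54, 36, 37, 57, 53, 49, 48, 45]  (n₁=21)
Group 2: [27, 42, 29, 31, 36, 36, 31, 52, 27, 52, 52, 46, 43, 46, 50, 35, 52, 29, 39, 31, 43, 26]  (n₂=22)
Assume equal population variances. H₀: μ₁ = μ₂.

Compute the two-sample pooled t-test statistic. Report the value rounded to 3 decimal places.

test statistic = 3.461

x̄₁=47.810, s₁=7.501, n₁=21
x̄₂=38.864, s₂=9.306, n₂=22
s_p² = [20·7.501² + 21·9.306²]/41 = 71.8007
SE = √(s_p²·(1/21+1/22)) = 2.5851
t = (47.810−38.864)/2.5851 = 3.4606
df = 41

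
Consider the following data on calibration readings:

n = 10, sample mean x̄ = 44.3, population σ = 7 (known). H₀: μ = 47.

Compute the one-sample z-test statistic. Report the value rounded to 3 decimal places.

test statistic = -1.220

SE = σ/√n = 7/√10 = 2.2136
z = (x̄−μ₀)/SE = (44.3−47)/2.2136 = -1.2197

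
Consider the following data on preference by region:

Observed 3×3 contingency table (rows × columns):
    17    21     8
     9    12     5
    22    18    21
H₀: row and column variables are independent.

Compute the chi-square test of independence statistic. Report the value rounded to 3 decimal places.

test statistic = 5.805

Row totals [46, 26, 61], col totals [48, 51, 34], n=133
χ² = (17−16.60)²/16.60 + (21−17.64)²/17.64 + (8−11.76)²/11.76 + (9−9.38)²/9.38 + (12−9.97)²/9.97 + (5−6.65)²/6.65 + (22−22.02)²/22.02 + (18−23.39)²/23.39 + (21−15.59)²/15.59 = 5.8054
df = 4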